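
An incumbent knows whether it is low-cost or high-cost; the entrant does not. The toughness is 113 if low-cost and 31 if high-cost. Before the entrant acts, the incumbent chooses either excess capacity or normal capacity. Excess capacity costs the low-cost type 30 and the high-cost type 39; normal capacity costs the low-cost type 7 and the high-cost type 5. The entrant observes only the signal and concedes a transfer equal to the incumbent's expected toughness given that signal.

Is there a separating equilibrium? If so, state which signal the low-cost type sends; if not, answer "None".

None

Try low-cost → excess capacity, high-cost → normal capacity:
  If types separate, excess capacity earns payment 113 and normal capacity earns 31.
  Low-cost: excess capacity gives 113 − 30 = 83; normal capacity gives 31 − 7 = 24. No deviation. ✓
  High-cost: normal capacity gives 31 − 5 = 26; excess capacity gives 113 − 39 = 74. Would deviate. ✗
Try low-cost → normal capacity, high-cost → excess capacity:
  If types separate, normal capacity earns payment 113 and excess capacity earns 31.
  Low-cost: normal capacity gives 113 − 7 = 106; excess capacity gives 31 − 30 = 1. No deviation. ✓
  High-cost: excess capacity gives 31 − 39 = -8; normal capacity gives 113 − 5 = 108. Would deviate. ✗
Neither assignment is incentive-compatible.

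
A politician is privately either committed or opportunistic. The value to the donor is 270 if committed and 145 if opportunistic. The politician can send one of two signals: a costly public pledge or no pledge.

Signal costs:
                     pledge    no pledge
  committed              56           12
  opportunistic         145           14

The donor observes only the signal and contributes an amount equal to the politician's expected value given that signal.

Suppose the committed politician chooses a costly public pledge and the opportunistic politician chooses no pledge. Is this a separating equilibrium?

If types separate, pledge earns payment 270 and no pledge earns 145.
Committed: pledge gives 270 − 56 = 214; no pledge gives 145 − 12 = 133. No deviation. ✓
Opportunistic: no pledge gives 145 − 14 = 131; pledge gives 270 − 145 = 125. No deviation. ✓
Both incentive constraints hold.

Yes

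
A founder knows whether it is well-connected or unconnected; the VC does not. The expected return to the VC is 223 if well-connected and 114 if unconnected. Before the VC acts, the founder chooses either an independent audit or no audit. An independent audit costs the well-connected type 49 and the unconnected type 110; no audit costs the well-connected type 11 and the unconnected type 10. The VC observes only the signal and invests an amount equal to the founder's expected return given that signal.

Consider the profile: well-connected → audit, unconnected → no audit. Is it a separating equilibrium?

If types separate, audit earns payment 223 and no audit earns 114.
Well-connected: audit gives 223 − 49 = 174; no audit gives 114 − 11 = 103. No deviation. ✓
Unconnected: no audit gives 114 − 10 = 104; audit gives 223 − 110 = 113. Would deviate. ✗

No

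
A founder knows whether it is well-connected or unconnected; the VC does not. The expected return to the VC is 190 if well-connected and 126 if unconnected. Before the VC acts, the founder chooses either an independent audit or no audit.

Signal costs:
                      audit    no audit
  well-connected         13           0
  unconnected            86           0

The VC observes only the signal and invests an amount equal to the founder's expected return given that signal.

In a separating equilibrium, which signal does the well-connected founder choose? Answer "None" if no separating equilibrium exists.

Try well-connected → audit, unconnected → no audit:
  Under separation the VC infers type exactly: audit → well-connected (pays 190), no audit → unconnected (pays 126).
  Well-connected: audit gives 190 − 13 = 177; no audit gives 126 − 0 = 126. No deviation. ✓
  Unconnected: no audit gives 126 − 0 = 126; audit gives 190 − 86 = 104. No deviation. ✓
Both hold — the well-connected type sends audit.

audit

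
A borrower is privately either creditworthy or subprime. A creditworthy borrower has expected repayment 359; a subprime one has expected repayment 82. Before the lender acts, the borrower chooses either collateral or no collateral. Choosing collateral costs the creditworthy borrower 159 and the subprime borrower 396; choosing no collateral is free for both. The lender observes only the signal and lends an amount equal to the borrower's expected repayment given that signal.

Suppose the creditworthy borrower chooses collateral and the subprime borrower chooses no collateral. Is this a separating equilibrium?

If types separate, collateral earns payment 359 and no collateral earns 82.
Creditworthy: collateral gives 359 − 159 = 200; no collateral gives 82 − 0 = 82. No deviation. ✓
Subprime: no collateral gives 82 − 0 = 82; collateral gives 359 − 396 = -37. No deviation. ✓
Both incentive constraints hold.

Yes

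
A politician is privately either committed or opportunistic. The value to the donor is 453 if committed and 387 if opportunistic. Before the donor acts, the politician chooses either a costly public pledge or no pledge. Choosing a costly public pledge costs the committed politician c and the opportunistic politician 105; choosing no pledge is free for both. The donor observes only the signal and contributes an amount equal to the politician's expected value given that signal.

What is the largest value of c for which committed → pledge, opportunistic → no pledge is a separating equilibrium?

66

Under separation: pledge → committed (pays 453); no pledge → opportunistic (pays 387).
Opportunistic: 387 − 0 = 387 ≥ 453 − 105 = 348. Holds regardless of c. ✓
Committed: 453 − c ≥ 387 − 0, so c ≤ 453 − 387 = 66.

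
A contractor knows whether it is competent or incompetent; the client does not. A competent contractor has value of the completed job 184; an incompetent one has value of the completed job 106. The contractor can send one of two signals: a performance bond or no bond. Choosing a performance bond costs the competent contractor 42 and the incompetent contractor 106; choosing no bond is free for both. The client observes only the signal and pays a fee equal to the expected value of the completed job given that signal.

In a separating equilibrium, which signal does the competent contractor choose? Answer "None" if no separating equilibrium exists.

Try competent → bond, incompetent → no bond:
  Under separation the client infers type exactly: bond → competent (pays 184), no bond → incompetent (pays 106).
  Competent: bond gives 184 − 42 = 142; no bond gives 106 − 0 = 106. No deviation. ✓
  Incompetent: no bond gives 106 − 0 = 106; bond gives 184 − 106 = 78. No deviation. ✓
Both hold — the competent type sends bond.

bond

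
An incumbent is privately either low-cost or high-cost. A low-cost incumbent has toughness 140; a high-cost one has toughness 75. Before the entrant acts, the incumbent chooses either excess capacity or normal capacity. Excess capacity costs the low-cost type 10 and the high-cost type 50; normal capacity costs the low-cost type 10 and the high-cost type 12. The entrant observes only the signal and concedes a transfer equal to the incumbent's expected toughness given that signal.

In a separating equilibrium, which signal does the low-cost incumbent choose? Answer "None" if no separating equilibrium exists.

None

Try low-cost → excess capacity, high-cost → normal capacity:
  If types separate, excess capacity earns payment 140 and normal capacity earns 75.
  Low-cost: excess capacity gives 140 − 10 = 130; normal capacity gives 75 − 10 = 65. No deviation. ✓
  High-cost: normal capacity gives 75 − 12 = 63; excess capacity gives 140 − 50 = 90. Would deviate. ✗
Try low-cost → normal capacity, high-cost → excess capacity:
  If types separate, normal capacity earns payment 140 and excess capacity earns 75.
  Low-cost: normal capacity gives 140 − 10 = 130; excess capacity gives 75 − 10 = 65. No deviation. ✓
  High-cost: excess capacity gives 75 − 50 = 25; normal capacity gives 140 − 12 = 128. Would deviate. ✗
Neither assignment is incentive-compatible.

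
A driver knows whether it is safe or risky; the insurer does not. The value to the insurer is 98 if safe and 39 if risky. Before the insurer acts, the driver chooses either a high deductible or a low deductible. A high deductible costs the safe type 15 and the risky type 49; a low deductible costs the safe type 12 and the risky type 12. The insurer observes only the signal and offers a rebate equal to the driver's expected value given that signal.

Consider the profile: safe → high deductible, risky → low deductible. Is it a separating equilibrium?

If types separate, high deductible earns payment 98 and low deductible earns 39.
Safe: high deductible gives 98 − 15 = 83; low deductible gives 39 − 12 = 27. No deviation. ✓
Risky: low deductible gives 39 − 12 = 27; high deductible gives 98 − 49 = 49. Would deviate. ✗

No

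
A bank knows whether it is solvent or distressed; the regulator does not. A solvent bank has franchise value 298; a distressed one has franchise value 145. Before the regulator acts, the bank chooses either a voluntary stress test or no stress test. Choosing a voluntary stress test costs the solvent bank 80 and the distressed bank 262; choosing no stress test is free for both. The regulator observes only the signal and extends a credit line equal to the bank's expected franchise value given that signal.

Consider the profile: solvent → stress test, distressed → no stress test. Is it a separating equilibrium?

Yes

If types separate, stress test earns payment 298 and no stress test earns 145.
Solvent: stress test gives 298 − 80 = 218; no stress test gives 145 − 0 = 145. No deviation. ✓
Distressed: no stress test gives 145 − 0 = 145; stress test gives 298 − 262 = 36. No deviation. ✓
Both incentive constraints hold.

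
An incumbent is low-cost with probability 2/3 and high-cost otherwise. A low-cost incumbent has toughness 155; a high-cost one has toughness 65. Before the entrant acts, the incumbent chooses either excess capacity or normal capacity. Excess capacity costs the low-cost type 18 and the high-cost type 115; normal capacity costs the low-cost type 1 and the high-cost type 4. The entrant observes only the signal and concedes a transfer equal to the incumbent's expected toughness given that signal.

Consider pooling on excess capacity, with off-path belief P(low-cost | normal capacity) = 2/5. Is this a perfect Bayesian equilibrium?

No

At the pooled signal (excess capacity) the entrant holds the prior 2/3 and pays 2/3·155 + 1/3·65 = 125. Off-path (normal capacity) belief 2/5 gives 2/5·155 + 3/5·65 = 101.
Low-cost: excess capacity gives 125 − 18 = 107; normal capacity gives 101 − 1 = 100. Stays. ✓
High-cost: excess capacity gives 125 − 115 = 10; normal capacity gives 101 − 4 = 97. Deviates. ✗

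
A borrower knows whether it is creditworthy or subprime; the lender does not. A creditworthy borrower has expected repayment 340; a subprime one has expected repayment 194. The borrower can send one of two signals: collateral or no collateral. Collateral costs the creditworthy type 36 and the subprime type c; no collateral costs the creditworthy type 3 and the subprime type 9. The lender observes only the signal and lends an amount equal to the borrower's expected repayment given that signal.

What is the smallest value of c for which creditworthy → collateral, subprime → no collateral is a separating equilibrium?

155

Under separation: collateral → creditworthy (pays 340); no collateral → subprime (pays 194).
Creditworthy: 340 − 36 = 304 ≥ 194 − 3 = 191. Holds regardless of c. ✓
Subprime: 194 − 9 ≥ 340 − c, so c ≥ 340 − 185 = 155.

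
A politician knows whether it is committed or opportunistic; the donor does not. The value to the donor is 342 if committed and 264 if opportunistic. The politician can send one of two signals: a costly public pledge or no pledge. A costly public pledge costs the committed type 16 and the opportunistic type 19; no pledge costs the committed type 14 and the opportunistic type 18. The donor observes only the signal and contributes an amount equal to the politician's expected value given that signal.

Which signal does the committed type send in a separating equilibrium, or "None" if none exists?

None

Try committed → pledge, opportunistic → no pledge:
  If types separate, pledge earns payment 342 and no pledge earns 264.
  Committed: pledge gives 342 − 16 = 326; no pledge gives 264 − 14 = 250. No deviation. ✓
  Opportunistic: no pledge gives 264 − 18 = 246; pledge gives 342 − 19 = 323. Would deviate. ✗
Try committed → no pledge, opportunistic → pledge:
  If types separate, no pledge earns payment 342 and pledge earns 264.
  Committed: no pledge gives 342 − 14 = 328; pledge gives 264 − 16 = 248. No deviation. ✓
  Opportunistic: pledge gives 264 − 19 = 245; no pledge gives 342 − 18 = 324. Would deviate. ✗
Neither assignment is incentive-compatible.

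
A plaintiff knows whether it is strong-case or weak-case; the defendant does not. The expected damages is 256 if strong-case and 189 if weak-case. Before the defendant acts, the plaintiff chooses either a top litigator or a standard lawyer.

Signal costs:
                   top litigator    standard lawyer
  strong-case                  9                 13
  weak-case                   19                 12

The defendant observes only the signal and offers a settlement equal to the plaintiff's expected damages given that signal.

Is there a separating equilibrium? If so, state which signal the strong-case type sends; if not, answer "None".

Try strong-case → top litigator, weak-case → standard lawyer:
  Under separation the defendant infers type exactly: top litigator → strong-case (pays 256), standard lawyer → weak-case (pays 189).
  Strong-case: top litigator gives 256 − 9 = 247; standard lawyer gives 189 − 13 = 176. No deviation. ✓
  Weak-case: standard lawyer gives 189 − 12 = 177; top litigator gives 256 − 19 = 237. Would deviate. ✗
Try strong-case → standard lawyer, weak-case → top litigator:
  Under separation the defendant infers type exactly: standard lawyer → strong-case (pays 256), top litigator → weak-case (pays 189).
  Strong-case: standard lawyer gives 256 − 13 = 243; top litigator gives 189 − 9 = 180. No deviation. ✓
  Weak-case: top litigator gives 189 − 19 = 170; standard lawyer gives 256 − 12 = 244. Would deviate. ✗
Neither assignment is incentive-compatible.

None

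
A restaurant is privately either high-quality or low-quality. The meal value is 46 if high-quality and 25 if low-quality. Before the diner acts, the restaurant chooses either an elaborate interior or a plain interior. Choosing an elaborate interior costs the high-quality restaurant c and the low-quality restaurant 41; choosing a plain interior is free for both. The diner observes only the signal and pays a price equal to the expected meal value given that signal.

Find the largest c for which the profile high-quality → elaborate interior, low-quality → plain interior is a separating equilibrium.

21

Under separation: elaborate interior → high-quality (pays 46); plain interior → low-quality (pays 25).
Low-quality: 25 − 0 = 25 ≥ 46 − 41 = 5. Holds regardless of c. ✓
High-quality: 46 − c ≥ 25 − 0, so c ≤ 46 − 25 = 21.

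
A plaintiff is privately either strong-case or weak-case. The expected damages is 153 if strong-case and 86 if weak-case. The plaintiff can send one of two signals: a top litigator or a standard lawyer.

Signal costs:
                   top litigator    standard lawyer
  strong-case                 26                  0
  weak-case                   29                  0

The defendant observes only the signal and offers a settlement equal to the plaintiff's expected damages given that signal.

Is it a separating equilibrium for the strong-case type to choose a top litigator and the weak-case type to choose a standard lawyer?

No

Under separation the defendant infers type exactly: top litigator → strong-case (pays 153), standard lawyer → weak-case (pays 86).
Strong-case: top litigator gives 153 − 26 = 127; standard lawyer gives 86 − 0 = 86. No deviation. ✓
Weak-case: standard lawyer gives 86 − 0 = 86; top litigator gives 153 − 29 = 124. Would deviate. ✗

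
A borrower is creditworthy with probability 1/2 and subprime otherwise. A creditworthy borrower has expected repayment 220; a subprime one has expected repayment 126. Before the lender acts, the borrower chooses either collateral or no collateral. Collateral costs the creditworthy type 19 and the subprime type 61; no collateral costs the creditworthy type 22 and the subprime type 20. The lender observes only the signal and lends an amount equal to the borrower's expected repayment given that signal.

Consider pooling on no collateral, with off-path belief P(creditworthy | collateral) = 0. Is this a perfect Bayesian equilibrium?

Yes

At the pooled signal (no collateral) the lender holds the prior 1/2 and pays 1/2·220 + 1/2·126 = 173. Off-path (collateral) belief 0 gives 0·220 + 1·126 = 126.
Creditworthy: no collateral gives 173 − 22 = 151; collateral gives 126 − 19 = 107. Stays. ✓
Subprime: no collateral gives 173 − 20 = 153; collateral gives 126 − 61 = 65. Stays. ✓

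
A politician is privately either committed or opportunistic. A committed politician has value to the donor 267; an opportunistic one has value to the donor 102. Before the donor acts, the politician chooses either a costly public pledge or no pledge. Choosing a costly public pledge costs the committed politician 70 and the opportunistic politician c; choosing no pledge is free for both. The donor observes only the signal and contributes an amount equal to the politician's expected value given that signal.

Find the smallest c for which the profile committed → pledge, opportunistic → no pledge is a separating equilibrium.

Under separation: pledge → committed (pays 267); no pledge → opportunistic (pays 102).
Committed: 267 − 70 = 197 ≥ 102 − 0 = 102. Holds regardless of c. ✓
Opportunistic: 102 − 0 ≥ 267 − c, so c ≥ 267 − 102 = 165.

165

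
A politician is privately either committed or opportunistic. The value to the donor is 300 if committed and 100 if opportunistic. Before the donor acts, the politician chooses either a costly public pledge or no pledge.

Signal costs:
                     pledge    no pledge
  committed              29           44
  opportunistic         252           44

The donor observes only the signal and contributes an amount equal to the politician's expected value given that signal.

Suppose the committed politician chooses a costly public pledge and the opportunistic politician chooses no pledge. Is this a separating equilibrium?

Under separation the donor infers type exactly: pledge → committed (pays 300), no pledge → opportunistic (pays 100).
Committed: pledge gives 300 − 29 = 271; no pledge gives 100 − 44 = 56. No deviation. ✓
Opportunistic: no pledge gives 100 − 44 = 56; pledge gives 300 − 252 = 48. No deviation. ✓
Both incentive constraints hold.

Yes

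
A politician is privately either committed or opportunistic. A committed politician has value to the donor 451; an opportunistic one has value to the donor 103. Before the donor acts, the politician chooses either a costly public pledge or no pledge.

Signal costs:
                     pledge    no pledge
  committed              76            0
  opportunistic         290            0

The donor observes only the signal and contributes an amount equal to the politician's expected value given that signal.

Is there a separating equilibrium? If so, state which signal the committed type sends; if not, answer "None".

None

Try committed → pledge, opportunistic → no pledge:
  If types separate, pledge earns payment 451 and no pledge earns 103.
  Committed: pledge gives 451 − 76 = 375; no pledge gives 103 − 0 = 103. No deviation. ✓
  Opportunistic: no pledge gives 103 − 0 = 103; pledge gives 451 − 290 = 161. Would deviate. ✗
Try committed → no pledge, opportunistic → pledge:
  If types separate, no pledge earns payment 451 and pledge earns 103.
  Committed: no pledge gives 451 − 0 = 451; pledge gives 103 − 76 = 27. No deviation. ✓
  Opportunistic: pledge gives 103 − 290 = -187; no pledge gives 451 − 0 = 451. Would deviate. ✗
Neither assignment is incentive-compatible.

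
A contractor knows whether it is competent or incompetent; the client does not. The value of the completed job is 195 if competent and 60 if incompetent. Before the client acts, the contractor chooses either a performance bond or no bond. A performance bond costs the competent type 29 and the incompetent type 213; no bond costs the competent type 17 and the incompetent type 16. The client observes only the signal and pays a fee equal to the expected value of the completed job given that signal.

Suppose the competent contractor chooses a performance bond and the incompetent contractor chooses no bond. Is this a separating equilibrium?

Yes

If types separate, bond earns payment 195 and no bond earns 60.
Competent: bond gives 195 − 29 = 166; no bond gives 60 − 17 = 43. No deviation. ✓
Incompetent: no bond gives 60 − 16 = 44; bond gives 195 − 213 = -18. No deviation. ✓
Both incentive constraints hold.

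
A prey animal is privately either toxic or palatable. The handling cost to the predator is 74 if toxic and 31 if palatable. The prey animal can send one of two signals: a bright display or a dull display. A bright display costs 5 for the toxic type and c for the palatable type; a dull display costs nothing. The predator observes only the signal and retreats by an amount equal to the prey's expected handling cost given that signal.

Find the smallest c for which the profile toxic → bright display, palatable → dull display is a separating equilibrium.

43

Under separation: bright display → toxic (pays 74); dull display → palatable (pays 31).
Toxic: 74 − 5 = 69 ≥ 31 − 0 = 31. Holds regardless of c. ✓
Palatable: 31 − 0 ≥ 74 − c, so c ≥ 74 − 31 = 43.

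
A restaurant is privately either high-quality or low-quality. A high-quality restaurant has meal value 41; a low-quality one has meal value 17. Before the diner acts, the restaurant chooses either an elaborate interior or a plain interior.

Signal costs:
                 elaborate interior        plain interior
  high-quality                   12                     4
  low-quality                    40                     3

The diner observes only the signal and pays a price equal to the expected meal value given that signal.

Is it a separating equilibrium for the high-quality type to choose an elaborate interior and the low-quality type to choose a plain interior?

Yes

If types separate, elaborate interior earns payment 41 and plain interior earns 17.
High-quality: elaborate interior gives 41 − 12 = 29; plain interior gives 17 − 4 = 13. No deviation. ✓
Low-quality: plain interior gives 17 − 3 = 14; elaborate interior gives 41 − 40 = 1. No deviation. ✓
Both incentive constraints hold.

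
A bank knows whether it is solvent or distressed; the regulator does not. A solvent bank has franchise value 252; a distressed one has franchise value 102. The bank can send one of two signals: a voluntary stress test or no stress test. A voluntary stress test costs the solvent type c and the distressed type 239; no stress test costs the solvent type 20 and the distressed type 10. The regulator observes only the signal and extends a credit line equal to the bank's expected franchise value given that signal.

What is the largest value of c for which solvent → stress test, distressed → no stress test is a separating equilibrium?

Under separation: stress test → solvent (pays 252); no stress test → distressed (pays 102).
Distressed: 102 − 10 = 92 ≥ 252 − 239 = 13. Holds regardless of c. ✓
Solvent: 252 − c ≥ 102 − 20, so c ≤ 252 − 82 = 170.

170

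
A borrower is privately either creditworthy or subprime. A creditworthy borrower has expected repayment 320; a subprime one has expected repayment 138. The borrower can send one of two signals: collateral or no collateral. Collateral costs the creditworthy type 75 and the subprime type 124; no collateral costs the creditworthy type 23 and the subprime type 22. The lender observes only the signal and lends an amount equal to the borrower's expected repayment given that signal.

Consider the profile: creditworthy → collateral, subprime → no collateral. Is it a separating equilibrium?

No

Under separation the lender infers type exactly: collateral → creditworthy (pays 320), no collateral → subprime (pays 138).
Creditworthy: collateral gives 320 − 75 = 245; no collateral gives 138 − 23 = 115. No deviation. ✓
Subprime: no collateral gives 138 − 22 = 116; collateral gives 320 − 124 = 196. Would deviate. ✗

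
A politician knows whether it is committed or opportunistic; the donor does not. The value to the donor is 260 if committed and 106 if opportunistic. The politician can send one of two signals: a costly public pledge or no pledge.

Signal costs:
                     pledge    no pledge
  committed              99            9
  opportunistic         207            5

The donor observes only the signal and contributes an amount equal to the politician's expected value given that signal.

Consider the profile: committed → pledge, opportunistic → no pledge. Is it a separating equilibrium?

Under separation the donor infers type exactly: pledge → committed (pays 260), no pledge → opportunistic (pays 106).
Committed: pledge gives 260 − 99 = 161; no pledge gives 106 − 9 = 97. No deviation. ✓
Opportunistic: no pledge gives 106 − 5 = 101; pledge gives 260 − 207 = 53. No deviation. ✓
Neither type gains from mimicking the other.

Yes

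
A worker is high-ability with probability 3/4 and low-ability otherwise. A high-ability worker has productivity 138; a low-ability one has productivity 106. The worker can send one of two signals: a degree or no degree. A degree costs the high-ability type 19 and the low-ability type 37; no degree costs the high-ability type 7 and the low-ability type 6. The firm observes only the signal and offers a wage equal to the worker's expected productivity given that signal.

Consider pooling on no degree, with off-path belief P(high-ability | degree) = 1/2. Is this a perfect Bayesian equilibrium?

Yes

At the pooled signal (no degree) the firm holds the prior 3/4 and pays 3/4·138 + 1/4·106 = 130. Off-path (degree) belief 1/2 gives 1/2·138 + 1/2·106 = 122.
High-ability: no degree gives 130 − 7 = 123; degree gives 122 − 19 = 103. Stays. ✓
Low-ability: no degree gives 130 − 6 = 124; degree gives 122 − 37 = 85. Stays. ✓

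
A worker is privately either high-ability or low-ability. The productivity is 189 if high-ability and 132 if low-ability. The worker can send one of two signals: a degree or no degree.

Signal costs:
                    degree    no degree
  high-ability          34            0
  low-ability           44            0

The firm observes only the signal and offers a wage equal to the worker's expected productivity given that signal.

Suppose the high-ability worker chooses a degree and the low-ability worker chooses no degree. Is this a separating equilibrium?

If types separate, degree earns payment 189 and no degree earns 132.
High-ability: degree gives 189 − 34 = 155; no degree gives 132 − 0 = 132. No deviation. ✓
Low-ability: no degree gives 132 − 0 = 132; degree gives 189 − 44 = 145. Would deviate. ✗

No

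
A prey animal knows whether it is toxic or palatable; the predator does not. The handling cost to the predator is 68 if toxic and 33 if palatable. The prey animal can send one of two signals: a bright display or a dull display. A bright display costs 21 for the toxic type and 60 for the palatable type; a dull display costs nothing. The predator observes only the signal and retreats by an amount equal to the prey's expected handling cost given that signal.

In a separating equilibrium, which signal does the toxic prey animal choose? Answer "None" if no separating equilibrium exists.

bright display

Try toxic → bright display, palatable → dull display:
  If types separate, bright display earns payment 68 and dull display earns 33.
  Toxic: bright display gives 68 − 21 = 47; dull display gives 33 − 0 = 33. No deviation. ✓
  Palatable: dull display gives 33 − 0 = 33; bright display gives 68 − 60 = 8. No deviation. ✓
Both hold — the toxic type sends bright display.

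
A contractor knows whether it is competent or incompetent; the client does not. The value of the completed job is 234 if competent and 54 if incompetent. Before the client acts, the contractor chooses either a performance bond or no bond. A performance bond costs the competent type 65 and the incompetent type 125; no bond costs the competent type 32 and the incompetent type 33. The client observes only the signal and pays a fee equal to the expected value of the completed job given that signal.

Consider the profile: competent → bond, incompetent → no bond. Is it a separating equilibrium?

If types separate, bond earns payment 234 and no bond earns 54.
Competent: bond gives 234 − 65 = 169; no bond gives 54 − 32 = 22. No deviation. ✓
Incompetent: no bond gives 54 − 33 = 21; bond gives 234 − 125 = 109. Would deviate. ✗

No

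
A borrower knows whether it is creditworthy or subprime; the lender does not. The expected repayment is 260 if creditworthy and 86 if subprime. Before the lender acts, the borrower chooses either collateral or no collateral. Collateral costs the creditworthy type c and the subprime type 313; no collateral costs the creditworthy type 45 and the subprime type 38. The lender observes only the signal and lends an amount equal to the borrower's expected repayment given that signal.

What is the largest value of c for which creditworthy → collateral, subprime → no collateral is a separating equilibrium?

Under separation: collateral → creditworthy (pays 260); no collateral → subprime (pays 86).
Subprime: 86 − 38 = 48 ≥ 260 − 313 = -53. Holds regardless of c. ✓
Creditworthy: 260 − c ≥ 86 − 45, so c ≤ 260 − 41 = 219.

219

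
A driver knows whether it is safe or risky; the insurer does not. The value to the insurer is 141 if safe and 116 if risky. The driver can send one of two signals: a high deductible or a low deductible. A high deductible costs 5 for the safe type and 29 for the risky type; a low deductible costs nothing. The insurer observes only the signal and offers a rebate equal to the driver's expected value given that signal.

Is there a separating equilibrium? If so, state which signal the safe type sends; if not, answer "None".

high deductible

Try safe → high deductible, risky → low deductible:
  If types separate, high deductible earns payment 141 and low deductible earns 116.
  Safe: high deductible gives 141 − 5 = 136; low deductible gives 116 − 0 = 116. No deviation. ✓
  Risky: low deductible gives 116 − 0 = 116; high deductible gives 141 − 29 = 112. No deviation. ✓
Both hold — the safe type sends high deductible.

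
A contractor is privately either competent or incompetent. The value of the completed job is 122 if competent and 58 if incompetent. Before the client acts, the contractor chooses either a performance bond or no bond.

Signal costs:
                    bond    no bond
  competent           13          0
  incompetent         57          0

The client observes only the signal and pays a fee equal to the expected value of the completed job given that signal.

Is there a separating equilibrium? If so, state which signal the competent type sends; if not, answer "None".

None

Try competent → bond, incompetent → no bond:
  Under separation the client infers type exactly: bond → competent (pays 122), no bond → incompetent (pays 58).
  Competent: bond gives 122 − 13 = 109; no bond gives 58 − 0 = 58. No deviation. ✓
  Incompetent: no bond gives 58 − 0 = 58; bond gives 122 − 57 = 65. Would deviate. ✗
Try competent → no bond, incompetent → bond:
  Under separation the client infers type exactly: no bond → competent (pays 122), bond → incompetent (pays 58).
  Competent: no bond gives 122 − 0 = 122; bond gives 58 − 13 = 45. No deviation. ✓
  Incompetent: bond gives 58 − 57 = 1; no bond gives 122 − 0 = 122. Would deviate. ✗
Neither assignment is incentive-compatible.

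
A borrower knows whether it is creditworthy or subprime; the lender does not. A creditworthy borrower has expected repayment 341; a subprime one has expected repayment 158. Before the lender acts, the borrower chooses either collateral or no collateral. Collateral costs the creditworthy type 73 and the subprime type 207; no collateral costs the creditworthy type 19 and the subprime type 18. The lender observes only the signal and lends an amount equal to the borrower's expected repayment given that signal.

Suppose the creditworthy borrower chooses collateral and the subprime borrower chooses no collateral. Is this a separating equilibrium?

Yes

If types separate, collateral earns payment 341 and no collateral earns 158.
Creditworthy: collateral gives 341 − 73 = 268; no collateral gives 158 − 19 = 139. No deviation. ✓
Subprime: no collateral gives 158 − 18 = 140; collateral gives 341 − 207 = 134. No deviation. ✓
Neither type gains from mimicking the other.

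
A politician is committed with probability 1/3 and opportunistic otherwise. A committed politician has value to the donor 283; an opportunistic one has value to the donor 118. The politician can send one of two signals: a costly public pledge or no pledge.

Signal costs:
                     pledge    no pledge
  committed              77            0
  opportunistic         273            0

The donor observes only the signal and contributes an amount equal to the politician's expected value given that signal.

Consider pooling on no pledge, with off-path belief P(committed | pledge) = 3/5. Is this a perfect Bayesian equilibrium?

Yes

At the pooled signal (no pledge) the donor holds the prior 1/3 and pays 1/3·283 + 2/3·118 = 173. Off-path (pledge) belief 3/5 gives 3/5·283 + 2/5·118 = 217.
Committed: no pledge gives 173 − 0 = 173; pledge gives 217 − 77 = 140. Stays. ✓
Opportunistic: no pledge gives 173 − 0 = 173; pledge gives 217 − 273 = -56. Stays. ✓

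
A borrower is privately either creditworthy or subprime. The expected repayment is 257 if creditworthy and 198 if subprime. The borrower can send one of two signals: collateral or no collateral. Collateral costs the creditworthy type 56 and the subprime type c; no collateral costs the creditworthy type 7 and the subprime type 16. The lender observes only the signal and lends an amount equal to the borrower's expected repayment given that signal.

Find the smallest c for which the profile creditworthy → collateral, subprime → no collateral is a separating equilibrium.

Under separation: collateral → creditworthy (pays 257); no collateral → subprime (pays 198).
Creditworthy: 257 − 56 = 201 ≥ 198 − 7 = 191. Holds regardless of c. ✓
Subprime: 198 − 16 ≥ 257 − c, so c ≥ 257 − 182 = 75.

75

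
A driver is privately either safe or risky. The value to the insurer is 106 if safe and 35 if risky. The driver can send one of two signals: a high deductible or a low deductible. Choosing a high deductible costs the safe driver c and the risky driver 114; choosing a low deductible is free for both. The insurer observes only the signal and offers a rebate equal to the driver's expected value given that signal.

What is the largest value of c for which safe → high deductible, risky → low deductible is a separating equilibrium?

Under separation: high deductible → safe (pays 106); low deductible → risky (pays 35).
Risky: 35 − 0 = 35 ≥ 106 − 114 = -8. Holds regardless of c. ✓
Safe: 106 − c ≥ 35 − 0, so c ≤ 106 − 35 = 71.

71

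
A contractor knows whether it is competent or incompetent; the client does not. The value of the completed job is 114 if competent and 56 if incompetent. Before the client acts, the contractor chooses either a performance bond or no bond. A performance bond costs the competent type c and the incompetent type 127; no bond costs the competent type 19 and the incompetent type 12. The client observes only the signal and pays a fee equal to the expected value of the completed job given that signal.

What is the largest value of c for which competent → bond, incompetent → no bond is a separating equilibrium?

77

Under separation: bond → competent (pays 114); no bond → incompetent (pays 56).
Incompetent: 56 − 12 = 44 ≥ 114 − 127 = -13. Holds regardless of c. ✓
Competent: 114 − c ≥ 56 − 19, so c ≤ 114 − 37 = 77.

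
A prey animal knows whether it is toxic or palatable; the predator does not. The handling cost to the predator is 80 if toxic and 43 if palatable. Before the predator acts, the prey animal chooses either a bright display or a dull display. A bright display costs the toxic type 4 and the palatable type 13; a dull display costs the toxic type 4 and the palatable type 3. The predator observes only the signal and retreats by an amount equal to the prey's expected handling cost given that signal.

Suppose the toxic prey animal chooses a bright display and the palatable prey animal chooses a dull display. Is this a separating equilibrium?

No

If types separate, bright display earns payment 80 and dull display earns 43.
Toxic: bright display gives 80 − 4 = 76; dull display gives 43 − 4 = 39. No deviation. ✓
Palatable: dull display gives 43 − 3 = 40; bright display gives 80 − 13 = 67. Would deviate. ✗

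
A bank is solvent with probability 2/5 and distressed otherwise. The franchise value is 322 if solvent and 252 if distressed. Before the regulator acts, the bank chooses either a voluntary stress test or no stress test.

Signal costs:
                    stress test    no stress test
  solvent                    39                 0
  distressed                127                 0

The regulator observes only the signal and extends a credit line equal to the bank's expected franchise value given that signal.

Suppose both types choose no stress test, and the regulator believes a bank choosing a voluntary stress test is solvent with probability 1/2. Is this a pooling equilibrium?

Yes

At the pooled signal (no stress test) the regulator holds the prior 2/5 and pays 2/5·322 + 3/5·252 = 280. Off-path (stress test) belief 1/2 gives 1/2·322 + 1/2·252 = 287.
Solvent: no stress test gives 280 − 0 = 280; stress test gives 287 − 39 = 248. Stays. ✓
Distressed: no stress test gives 280 − 0 = 280; stress test gives 287 − 127 = 160. Stays. ✓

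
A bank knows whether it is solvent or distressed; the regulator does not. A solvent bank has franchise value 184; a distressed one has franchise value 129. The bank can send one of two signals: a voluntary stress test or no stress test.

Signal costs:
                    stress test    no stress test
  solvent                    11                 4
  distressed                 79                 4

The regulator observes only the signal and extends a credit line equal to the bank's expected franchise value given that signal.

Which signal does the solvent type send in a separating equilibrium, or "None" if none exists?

Try solvent → stress test, distressed → no stress test:
  If types separate, stress test earns payment 184 and no stress test earns 129.
  Solvent: stress test gives 184 − 11 = 173; no stress test gives 129 − 4 = 125. No deviation. ✓
  Distressed: no stress test gives 129 − 4 = 125; stress test gives 184 − 79 = 105. No deviation. ✓
Both hold — the solvent type sends stress test.

stress test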